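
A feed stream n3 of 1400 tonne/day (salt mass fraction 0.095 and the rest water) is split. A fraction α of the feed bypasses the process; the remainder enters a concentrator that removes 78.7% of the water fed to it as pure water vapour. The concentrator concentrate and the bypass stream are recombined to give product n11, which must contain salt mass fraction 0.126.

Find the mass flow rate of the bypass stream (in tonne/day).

All 1400×0.095 = 133 tonne/day of salt reaches n11, so n11 = 133/0.126 = 1055.6 tonne/day and vapour = 344.44 tonne/day.
The evaporator receives (1−α)·1400 of feed at 0.905 water and removes 0.787 of that water:
0.787×0.905×(1−α)×1400 = 344.44
(1−α) = 344.44/997.13 = 0.3454;  α = 0.6546.
Bypass flow = 0.6546×1400 = 916.39 tonne/day.

916.4 tonne/day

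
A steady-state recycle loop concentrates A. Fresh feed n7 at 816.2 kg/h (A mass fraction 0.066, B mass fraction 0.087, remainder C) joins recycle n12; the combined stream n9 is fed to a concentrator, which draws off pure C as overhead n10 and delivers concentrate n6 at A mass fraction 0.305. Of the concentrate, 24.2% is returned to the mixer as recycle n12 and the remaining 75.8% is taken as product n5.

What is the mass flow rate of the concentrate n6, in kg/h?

233 kg/h

Overall A balance (none leaves overhead): A in fresh feed = A in product, i.e. 816.2×0.066 = (1−0.242)·n6·0.305.
n6 = 53.869/(0.305×0.758) = 233.01 kg/h.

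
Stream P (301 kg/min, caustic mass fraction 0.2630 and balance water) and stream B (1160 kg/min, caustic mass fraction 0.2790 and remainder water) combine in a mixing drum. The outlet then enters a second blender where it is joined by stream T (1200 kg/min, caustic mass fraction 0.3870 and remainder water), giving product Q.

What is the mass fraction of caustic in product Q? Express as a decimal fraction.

Overall, product flow = 2661 kg/min.
caustic in = 301×0.263 + 1160×0.279 + 1200×0.387 = 867.2 kg/min.
caustic fraction in Q = 0.3259.

0.3259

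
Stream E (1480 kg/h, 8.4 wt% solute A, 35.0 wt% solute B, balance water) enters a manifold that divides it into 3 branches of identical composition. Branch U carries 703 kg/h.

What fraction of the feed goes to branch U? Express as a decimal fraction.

0.475

Fraction to U = 703/1480 = 0.4750.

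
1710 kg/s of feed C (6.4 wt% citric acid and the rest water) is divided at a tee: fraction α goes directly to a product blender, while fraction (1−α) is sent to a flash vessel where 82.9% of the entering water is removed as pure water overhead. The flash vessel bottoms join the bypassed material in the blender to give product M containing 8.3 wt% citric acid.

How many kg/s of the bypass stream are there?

All 1710×0.064 = 109.44 kg/s of citric acid reaches M, so M = 109.44/0.083 = 1318.6 kg/s and vapour = 391.45 kg/s.
The evaporator receives (1−α)·1710 of feed at 0.936 water and removes 0.829 of that water:
0.829×0.936×(1−α)×1710 = 391.45
(1−α) = 391.45/1326.9 = 0.2950;  α = 0.7050.
Bypass flow = 0.7050×1710 = 1205.5 kg/s.

1206 kg/s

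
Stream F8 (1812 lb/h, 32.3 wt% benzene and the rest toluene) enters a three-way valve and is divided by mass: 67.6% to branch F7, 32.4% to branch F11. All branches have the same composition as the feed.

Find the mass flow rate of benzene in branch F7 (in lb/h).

Branch F7 total = 0.676×1812 = 1224.9 lb/h.
benzene in F7 = 0.323×1224.9 = 395.65 lb/h.

395.6 lb/h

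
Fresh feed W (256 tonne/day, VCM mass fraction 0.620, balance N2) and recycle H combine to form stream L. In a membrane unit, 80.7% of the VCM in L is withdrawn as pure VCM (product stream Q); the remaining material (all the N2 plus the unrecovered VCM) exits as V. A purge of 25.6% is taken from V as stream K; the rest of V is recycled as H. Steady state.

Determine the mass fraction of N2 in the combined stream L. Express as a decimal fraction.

0.672

N2 enters only via W and leaves only via the purge: 256×0.380 = 0.256×(N2 in V), and the membrane unit passes all N2, so N2 in L = N2 in V = 380 tonne/day.
VCM in L: m_A = 256×0.620 + (1−0.256)·(1−0.807)·m_A, so m_A = 158.72/0.8564 = 185.33 tonne/day.
L = 185.33 + 380 = 565.33 tonne/day.
N2 fraction in L = 380/565.33 = 0.672.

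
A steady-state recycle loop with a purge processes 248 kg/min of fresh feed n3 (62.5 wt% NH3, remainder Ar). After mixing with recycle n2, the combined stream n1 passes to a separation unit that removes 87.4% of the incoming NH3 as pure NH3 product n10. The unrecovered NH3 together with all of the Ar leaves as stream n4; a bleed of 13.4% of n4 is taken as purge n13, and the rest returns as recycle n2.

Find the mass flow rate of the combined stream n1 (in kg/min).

Ar enters only via n3 and leaves only via the purge: 248×0.375 = 0.134×(Ar in n4), and the separation unit passes all Ar, so Ar in n1 = Ar in n4 = 694.03 kg/min.
NH3 in n1: m_A = 248×0.625 + (1−0.134)·(1−0.874)·m_A, so m_A = 155/0.8909 = 173.98 kg/min.
n1 = 173.98 + 694.03 = 868.01 kg/min.

868 kg/min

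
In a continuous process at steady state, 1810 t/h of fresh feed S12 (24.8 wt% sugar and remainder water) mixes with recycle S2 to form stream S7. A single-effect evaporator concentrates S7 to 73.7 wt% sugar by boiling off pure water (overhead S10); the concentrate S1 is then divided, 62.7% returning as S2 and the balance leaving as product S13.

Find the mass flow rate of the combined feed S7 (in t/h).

2834 t/h

Overall sugar balance (none leaves overhead): sugar in fresh feed = sugar in product, i.e. 1810×0.248 = (1−0.627)·S1·0.737.
S1 = 448.88/(0.737×0.373) = 1632.9 t/h.
Recycle S2 = 0.627×1632.9 = 1023.8 t/h.
Combined feed S7 = 1810 + 1023.8 = 2833.8 t/h.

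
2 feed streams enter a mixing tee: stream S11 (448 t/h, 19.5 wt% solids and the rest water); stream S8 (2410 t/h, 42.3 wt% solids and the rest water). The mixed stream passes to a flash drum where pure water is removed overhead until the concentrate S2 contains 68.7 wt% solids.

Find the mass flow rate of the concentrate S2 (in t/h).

solids entering = 448×0.195 + 2410×0.423 = 1106.8 t/h.
All solids reports to S2, so S2 = 1106.8/0.687 = 1611 t/h.

1611 t/h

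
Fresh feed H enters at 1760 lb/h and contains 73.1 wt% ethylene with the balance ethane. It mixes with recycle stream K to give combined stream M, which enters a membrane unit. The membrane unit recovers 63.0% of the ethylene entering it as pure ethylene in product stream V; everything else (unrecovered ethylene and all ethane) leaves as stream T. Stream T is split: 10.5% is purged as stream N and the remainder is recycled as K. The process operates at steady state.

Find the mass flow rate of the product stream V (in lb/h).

ethylene in M: m_A = 1760×0.731 + (1−0.105)·(1−0.630)·m_A, so m_A = 1286.6/0.6688 = 1923.5 lb/h.
Product V = 0.630×1923.5 = 1211.8 lb/h.

1212 lb/h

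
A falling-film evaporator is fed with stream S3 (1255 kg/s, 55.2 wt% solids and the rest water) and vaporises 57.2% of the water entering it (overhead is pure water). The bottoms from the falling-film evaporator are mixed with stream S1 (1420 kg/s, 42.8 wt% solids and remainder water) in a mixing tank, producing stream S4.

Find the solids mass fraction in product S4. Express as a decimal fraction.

0.553

Vapour removed = 0.572×0.448×1255 = 321.6 kg/s; concentrate = 933.4 kg/s.
solids reaching the mixer = 692.76 (from concentrate) + 1420×0.428 = 1300.5 kg/s.
Product flow = 933.4 + 1420 = 2353.4 kg/s; solids fraction = 0.553.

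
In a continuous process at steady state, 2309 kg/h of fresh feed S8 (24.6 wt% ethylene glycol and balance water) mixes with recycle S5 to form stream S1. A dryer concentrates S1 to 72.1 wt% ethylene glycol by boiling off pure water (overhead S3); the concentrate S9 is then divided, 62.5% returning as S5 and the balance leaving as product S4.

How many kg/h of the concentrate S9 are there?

Overall ethylene glycol balance (none leaves overhead): ethylene glycol in fresh feed = ethylene glycol in product, i.e. 2309×0.246 = (1−0.625)·S9·0.721.
S9 = 568.01/(0.721×0.375) = 2100.8 kg/h.

2101 kg/h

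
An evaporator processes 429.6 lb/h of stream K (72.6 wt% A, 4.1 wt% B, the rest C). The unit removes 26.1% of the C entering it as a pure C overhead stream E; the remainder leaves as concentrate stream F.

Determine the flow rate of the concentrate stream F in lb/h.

403.5 lb/h

C entering = 429.6×0.233 = 100.1 lb/h; overhead removed = 0.261×100.1 = 26.125 lb/h.
Concentrate = 429.6 − 26.125 = 403.47 lb/h.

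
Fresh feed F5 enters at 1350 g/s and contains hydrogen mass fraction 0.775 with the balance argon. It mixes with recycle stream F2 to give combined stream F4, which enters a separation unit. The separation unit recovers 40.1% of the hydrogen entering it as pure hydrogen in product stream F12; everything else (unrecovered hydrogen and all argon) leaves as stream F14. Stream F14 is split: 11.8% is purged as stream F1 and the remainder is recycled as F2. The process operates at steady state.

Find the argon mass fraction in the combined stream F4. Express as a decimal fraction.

argon enters only via F5 and leaves only via the purge: 1350×0.225 = 0.118×(argon in F14), and the separation unit passes all argon, so argon in F4 = argon in F14 = 2574.2 g/s.
hydrogen in F4: m_A = 1350×0.775 + (1−0.118)·(1−0.401)·m_A, so m_A = 1046.2/0.4717 = 2218.1 g/s.
F4 = 2218.1 + 2574.2 = 4792.3 g/s.
argon fraction in F4 = 2574.2/4792.3 = 0.537.

0.537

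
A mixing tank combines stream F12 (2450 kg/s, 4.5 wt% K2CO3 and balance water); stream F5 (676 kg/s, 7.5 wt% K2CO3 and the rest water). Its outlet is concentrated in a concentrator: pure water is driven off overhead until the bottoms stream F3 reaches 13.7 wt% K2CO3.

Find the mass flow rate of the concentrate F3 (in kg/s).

K2CO3 entering = 2450×0.045 + 676×0.075 = 160.95 kg/s.
All K2CO3 reports to F3, so F3 = 160.95/0.137 = 1174.8 kg/s.

1175 kg/s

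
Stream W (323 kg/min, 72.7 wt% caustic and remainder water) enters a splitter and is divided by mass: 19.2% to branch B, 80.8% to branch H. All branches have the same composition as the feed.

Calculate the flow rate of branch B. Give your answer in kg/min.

62.02 kg/min

Branch B flow = 0.192×323 = 62.016 kg/min.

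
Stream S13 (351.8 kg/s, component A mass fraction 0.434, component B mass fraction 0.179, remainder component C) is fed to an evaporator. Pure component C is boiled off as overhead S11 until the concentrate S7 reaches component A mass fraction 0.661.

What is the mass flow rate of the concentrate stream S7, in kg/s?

component A is conserved: 351.8×0.434 = 152.68 kg/s all reports to the concentrate.
Concentrate = 152.68/(target fraction) = 230.99 kg/s.

231 kg/s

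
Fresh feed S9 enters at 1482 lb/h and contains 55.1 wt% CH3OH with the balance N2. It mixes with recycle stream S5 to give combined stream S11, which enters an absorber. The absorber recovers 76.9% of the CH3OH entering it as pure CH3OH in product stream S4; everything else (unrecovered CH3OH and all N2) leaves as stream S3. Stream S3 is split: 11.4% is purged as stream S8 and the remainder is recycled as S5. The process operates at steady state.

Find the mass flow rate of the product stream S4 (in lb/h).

CH3OH in S11: m_A = 1482×0.551 + (1−0.114)·(1−0.769)·m_A, so m_A = 816.58/0.7953 = 1026.7 lb/h.
Product S4 = 0.769×1026.7 = 789.54 lb/h.

789.5 lb/h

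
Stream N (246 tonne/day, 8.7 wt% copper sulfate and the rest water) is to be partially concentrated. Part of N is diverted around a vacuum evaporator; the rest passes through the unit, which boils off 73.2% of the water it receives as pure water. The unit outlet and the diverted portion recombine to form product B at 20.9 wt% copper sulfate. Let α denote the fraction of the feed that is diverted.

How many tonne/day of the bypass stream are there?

All 246×0.087 = 21.402 tonne/day of copper sulfate reaches B, so B = 21.402/0.209 = 102.4 tonne/day and vapour = 143.6 tonne/day.
The evaporator receives (1−α)·246 of feed at 0.913 water and removes 0.732 of that water:
0.732×0.913×(1−α)×246 = 143.6
(1−α) = 143.6/164.41 = 0.8734;  α = 0.1266.
Bypass flow = 0.1266×246 = 31.134 tonne/day.

31.13 tonne/day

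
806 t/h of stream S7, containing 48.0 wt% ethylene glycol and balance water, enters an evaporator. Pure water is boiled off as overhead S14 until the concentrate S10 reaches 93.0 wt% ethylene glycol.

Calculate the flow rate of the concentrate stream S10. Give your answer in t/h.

ethylene glycol is conserved: 806×0.480 = 386.88 t/h all reports to the concentrate.
Concentrate = 386.88/(target fraction) = 416 t/h.

416 t/h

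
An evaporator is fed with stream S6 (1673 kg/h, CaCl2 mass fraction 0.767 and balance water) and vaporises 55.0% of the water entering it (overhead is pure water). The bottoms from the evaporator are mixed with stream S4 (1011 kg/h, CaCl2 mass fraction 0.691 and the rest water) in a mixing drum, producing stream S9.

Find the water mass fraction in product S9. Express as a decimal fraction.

0.198

Vapour removed = 0.550×0.233×1673 = 214.39 kg/h; concentrate = 1458.6 kg/h.
water reaching the mixer = 175.41 (from concentrate) + 1011×0.309 = 487.81 kg/h.
Product flow = 1458.6 + 1011 = 2469.6 kg/h; water fraction = 0.198.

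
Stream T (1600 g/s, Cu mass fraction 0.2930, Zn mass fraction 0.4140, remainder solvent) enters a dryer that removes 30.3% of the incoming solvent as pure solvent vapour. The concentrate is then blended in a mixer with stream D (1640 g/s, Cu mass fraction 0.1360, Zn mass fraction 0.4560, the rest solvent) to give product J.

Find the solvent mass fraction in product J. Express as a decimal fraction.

0.3215

Vapour removed = 0.303×0.293×1600 = 142.05 g/s; concentrate = 1458 g/s.
solvent reaching the mixer = 326.75 (from concentrate) + 1640×0.408 = 995.87 g/s.
Product flow = 1458 + 1640 = 3098 g/s; solvent fraction = 0.3215.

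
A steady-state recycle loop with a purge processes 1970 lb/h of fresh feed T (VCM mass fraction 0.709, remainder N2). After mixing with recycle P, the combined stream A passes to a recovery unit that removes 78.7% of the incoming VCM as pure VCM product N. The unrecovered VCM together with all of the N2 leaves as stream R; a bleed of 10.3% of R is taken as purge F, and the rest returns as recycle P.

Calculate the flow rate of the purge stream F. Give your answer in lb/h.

N2 enters only via T and leaves only via the purge: 1970×0.291 = 0.103×(N2 in R), and the recovery unit passes all N2, so N2 in A = N2 in R = 5565.7 lb/h.
VCM in A: m_A = 1970×0.709 + (1−0.103)·(1−0.787)·m_A, so m_A = 1396.7/0.8089 = 1726.6 lb/h.
R = (1−0.787)×1726.6 + 5565.7 = 5933.5 lb/h.
Purge F = 0.103×5933.5 = 611.15 lb/h.

611.2 lb/h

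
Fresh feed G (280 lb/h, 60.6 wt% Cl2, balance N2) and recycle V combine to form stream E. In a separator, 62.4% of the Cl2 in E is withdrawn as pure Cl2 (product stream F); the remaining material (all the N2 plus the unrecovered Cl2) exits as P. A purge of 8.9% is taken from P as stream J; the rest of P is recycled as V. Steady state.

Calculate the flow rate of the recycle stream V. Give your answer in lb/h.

N2 enters only via G and leaves only via the purge: 280×0.394 = 0.089×(N2 in P), and the separator passes all N2, so N2 in E = N2 in P = 1239.6 lb/h.
Cl2 in E: m_A = 280×0.606 + (1−0.089)·(1−0.624)·m_A, so m_A = 169.68/0.6575 = 258.08 lb/h.
P = (1−0.624)×258.08 + 1239.6 = 1336.6 lb/h.
Recycle V = (1−0.089)×1336.6 = 1217.6 lb/h.

1218 lb/h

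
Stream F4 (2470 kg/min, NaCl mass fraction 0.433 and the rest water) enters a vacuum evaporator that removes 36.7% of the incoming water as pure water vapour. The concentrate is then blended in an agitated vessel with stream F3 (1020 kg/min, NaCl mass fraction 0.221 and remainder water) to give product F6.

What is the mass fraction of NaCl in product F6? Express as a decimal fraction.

0.435

Vapour removed = 0.367×0.567×2470 = 513.98 kg/min; concentrate = 1956 kg/min.
NaCl reaching the mixer = 1069.5 (from concentrate) + 1020×0.221 = 1294.9 kg/min.
Product flow = 1956 + 1020 = 2976 kg/min; NaCl fraction = 0.435.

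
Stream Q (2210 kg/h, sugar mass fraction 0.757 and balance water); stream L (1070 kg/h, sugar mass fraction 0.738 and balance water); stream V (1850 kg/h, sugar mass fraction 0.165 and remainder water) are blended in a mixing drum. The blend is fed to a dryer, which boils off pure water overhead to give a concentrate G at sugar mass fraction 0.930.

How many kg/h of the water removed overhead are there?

sugar entering = 2210×0.757 + 1070×0.738 + 1850×0.165 = 2767.9 kg/h.
All sugar reports to G, so G = 2767.9/0.930 = 2976.2 kg/h.
Total feed = 5130 kg/h; overhead = 5130 − 2976.2 = 2153.8 kg/h.

2154 kg/h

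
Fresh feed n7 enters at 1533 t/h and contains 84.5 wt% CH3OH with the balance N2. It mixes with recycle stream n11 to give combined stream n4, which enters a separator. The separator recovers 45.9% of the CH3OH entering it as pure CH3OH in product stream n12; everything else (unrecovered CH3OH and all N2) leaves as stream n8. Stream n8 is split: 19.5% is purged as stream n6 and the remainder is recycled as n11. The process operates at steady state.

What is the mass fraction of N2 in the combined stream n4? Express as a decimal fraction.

0.347

N2 enters only via n7 and leaves only via the purge: 1533×0.155 = 0.195×(N2 in n8), and the separator passes all N2, so N2 in n4 = N2 in n8 = 1218.5 t/h.
CH3OH in n4: m_A = 1533×0.845 + (1−0.195)·(1−0.459)·m_A, so m_A = 1295.4/0.5645 = 2294.8 t/h.
n4 = 2294.8 + 1218.5 = 3513.3 t/h.
N2 fraction in n4 = 1218.5/3513.3 = 0.347.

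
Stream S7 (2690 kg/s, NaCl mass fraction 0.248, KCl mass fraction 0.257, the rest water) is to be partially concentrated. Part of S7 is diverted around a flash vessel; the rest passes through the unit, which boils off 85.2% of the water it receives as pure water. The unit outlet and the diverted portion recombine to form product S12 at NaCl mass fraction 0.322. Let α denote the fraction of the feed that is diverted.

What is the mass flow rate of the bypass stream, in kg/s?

1224 kg/s

All 2690×0.248 = 667.12 kg/s of NaCl reaches S12, so S12 = 667.12/0.322 = 2071.8 kg/s and vapour = 618.2 kg/s.
The evaporator receives (1−α)·2690 of feed at 0.495 water and removes 0.852 of that water:
0.852×0.495×(1−α)×2690 = 618.2
(1−α) = 618.2/1134.5 = 0.5449;  α = 0.4551.
Bypass flow = 0.4551×2690 = 1224.2 kg/s.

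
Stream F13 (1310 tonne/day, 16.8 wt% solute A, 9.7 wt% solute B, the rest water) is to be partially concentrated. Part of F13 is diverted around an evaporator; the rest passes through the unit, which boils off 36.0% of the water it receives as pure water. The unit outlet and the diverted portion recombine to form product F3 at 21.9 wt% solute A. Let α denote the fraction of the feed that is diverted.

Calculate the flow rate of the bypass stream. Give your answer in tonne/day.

157.1 tonne/day

All 1310×0.168 = 220.08 tonne/day of solute A reaches F3, so F3 = 220.08/0.219 = 1004.9 tonne/day and vapour = 305.07 tonne/day.
The evaporator receives (1−α)·1310 of feed at 0.735 water and removes 0.360 of that water:
0.360×0.735×(1−α)×1310 = 305.07
(1−α) = 305.07/346.63 = 0.8801;  α = 0.1199.
Bypass flow = 0.1199×1310 = 157.06 tonne/day.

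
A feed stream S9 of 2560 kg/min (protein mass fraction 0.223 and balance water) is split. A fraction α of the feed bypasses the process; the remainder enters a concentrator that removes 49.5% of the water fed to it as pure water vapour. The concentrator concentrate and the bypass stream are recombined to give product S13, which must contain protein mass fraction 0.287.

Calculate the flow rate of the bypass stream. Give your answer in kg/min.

1076 kg/min

All 2560×0.223 = 570.88 kg/min of protein reaches S13, so S13 = 570.88/0.287 = 1989.1 kg/min and vapour = 570.87 kg/min.
The evaporator receives (1−α)·2560 of feed at 0.777 water and removes 0.495 of that water:
0.495×0.777×(1−α)×2560 = 570.87
(1−α) = 570.87/984.61 = 0.5798;  α = 0.4202.
Bypass flow = 0.4202×2560 = 1075.7 kg/min.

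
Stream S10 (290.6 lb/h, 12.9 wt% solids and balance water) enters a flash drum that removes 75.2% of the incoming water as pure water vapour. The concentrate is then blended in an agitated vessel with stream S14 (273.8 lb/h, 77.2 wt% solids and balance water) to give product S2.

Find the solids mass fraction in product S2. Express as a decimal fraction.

0.6653

Vapour removed = 0.752×0.871×290.6 = 190.34 lb/h; concentrate = 100.26 lb/h.
solids reaching the mixer = 37.487 (from concentrate) + 273.8×0.772 = 248.86 lb/h.
Product flow = 100.26 + 273.8 = 374.06 lb/h; solids fraction = 0.6653.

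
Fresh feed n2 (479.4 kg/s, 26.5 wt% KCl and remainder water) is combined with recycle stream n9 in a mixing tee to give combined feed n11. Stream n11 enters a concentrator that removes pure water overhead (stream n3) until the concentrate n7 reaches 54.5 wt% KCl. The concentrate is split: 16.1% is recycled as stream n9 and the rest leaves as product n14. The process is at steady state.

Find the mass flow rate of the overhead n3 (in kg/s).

246.3 kg/s

Overall KCl balance (none leaves overhead): KCl in fresh feed = KCl in product, i.e. 479.4×0.265 = (1−0.161)·n7·0.545.
n7 = 127.04/(0.545×0.839) = 277.83 kg/s.
Recycle n9 = 0.161×277.83 = 44.731 kg/s.
Combined feed n11 = 479.4 + 44.731 = 524.13 kg/s.
Overhead n3 = n11 − n7 = 524.13 − 277.83 = 246.3 kg/s.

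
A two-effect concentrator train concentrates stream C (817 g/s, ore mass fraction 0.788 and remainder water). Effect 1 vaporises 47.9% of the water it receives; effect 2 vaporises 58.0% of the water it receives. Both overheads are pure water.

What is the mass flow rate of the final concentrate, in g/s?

681.7 g/s

water in feed = 817×0.212 = 173.2 g/s.
After stage 1: water left = (1−0.479)×173.2 = 90.239; stream total = 734.04 g/s.
After stage 2: water left = (1−0.580)×90.239 = 37.9; final concentrate = 681.7 g/s.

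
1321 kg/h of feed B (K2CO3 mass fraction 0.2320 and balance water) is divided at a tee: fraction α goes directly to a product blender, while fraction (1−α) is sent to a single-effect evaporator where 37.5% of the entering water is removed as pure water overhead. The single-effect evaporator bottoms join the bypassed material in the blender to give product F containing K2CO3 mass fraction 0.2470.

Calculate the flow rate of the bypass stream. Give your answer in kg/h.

All 1321×0.232 = 306.47 kg/h of K2CO3 reaches F, so F = 306.47/0.247 = 1240.8 kg/h and vapour = 80.223 kg/h.
The evaporator receives (1−α)·1321 of feed at 0.768 water and removes 0.375 of that water:
0.375×0.768×(1−α)×1321 = 80.223
(1−α) = 80.223/380.45 = 0.2109;  α = 0.7891.
Bypass flow = 0.7891×1321 = 1042.4 kg/h.

1042 kg/h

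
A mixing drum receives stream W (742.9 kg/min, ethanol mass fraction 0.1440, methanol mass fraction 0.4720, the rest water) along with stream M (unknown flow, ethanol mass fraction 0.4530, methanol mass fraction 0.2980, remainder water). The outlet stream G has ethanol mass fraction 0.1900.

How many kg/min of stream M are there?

129.9 kg/min

Let M be the unknown flow. Total out = 742.9 + M.
ethanol balance: 106.98 + 0.453·M = 0.190·(742.9 + M)
(0.453 − 0.190)·M = 0.190×742.9 − 106.98 = 34.173
M = 34.173 / 0.263 = 129.94 kg/min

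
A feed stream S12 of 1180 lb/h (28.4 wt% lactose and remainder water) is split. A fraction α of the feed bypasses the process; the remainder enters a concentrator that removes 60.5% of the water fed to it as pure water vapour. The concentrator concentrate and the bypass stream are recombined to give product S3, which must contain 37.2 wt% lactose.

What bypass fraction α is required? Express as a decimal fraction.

All 1180×0.284 = 335.12 lb/h of lactose reaches S3, so S3 = 335.12/0.372 = 900.86 lb/h and vapour = 279.14 lb/h.
The evaporator receives (1−α)·1180 of feed at 0.716 water and removes 0.605 of that water:
0.605×0.716×(1−α)×1180 = 279.14
(1−α) = 279.14/511.15 = 0.5461;  α = 0.4539.

0.454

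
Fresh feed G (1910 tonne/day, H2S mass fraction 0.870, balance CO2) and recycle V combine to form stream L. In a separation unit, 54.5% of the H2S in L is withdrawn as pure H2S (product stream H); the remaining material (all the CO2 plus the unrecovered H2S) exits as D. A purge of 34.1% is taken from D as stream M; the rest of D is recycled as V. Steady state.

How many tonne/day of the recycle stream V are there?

CO2 enters only via G and leaves only via the purge: 1910×0.130 = 0.341×(CO2 in D), and the separation unit passes all CO2, so CO2 in L = CO2 in D = 728.15 tonne/day.
H2S in L: m_A = 1910×0.870 + (1−0.341)·(1−0.545)·m_A, so m_A = 1661.7/0.7002 = 2373.3 tonne/day.
D = (1−0.545)×2373.3 + 728.15 = 1808 tonne/day.
Recycle V = (1−0.341)×1808 = 1191.5 tonne/day.

1191 tonne/day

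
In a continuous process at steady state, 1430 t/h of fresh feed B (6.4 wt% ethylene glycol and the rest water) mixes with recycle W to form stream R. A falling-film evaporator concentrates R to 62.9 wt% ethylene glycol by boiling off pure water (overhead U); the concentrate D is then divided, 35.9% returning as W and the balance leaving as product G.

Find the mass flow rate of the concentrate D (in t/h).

227 t/h

Overall ethylene glycol balance (none leaves overhead): ethylene glycol in fresh feed = ethylene glycol in product, i.e. 1430×0.064 = (1−0.359)·D·0.629.
D = 91.52/(0.629×0.641) = 226.99 t/h.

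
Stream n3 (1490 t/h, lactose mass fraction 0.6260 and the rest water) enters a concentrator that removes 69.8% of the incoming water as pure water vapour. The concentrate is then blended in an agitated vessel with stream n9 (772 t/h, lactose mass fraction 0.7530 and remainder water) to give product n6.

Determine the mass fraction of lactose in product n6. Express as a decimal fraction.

0.8083

Vapour removed = 0.698×0.374×1490 = 388.97 t/h; concentrate = 1101 t/h.
lactose reaching the mixer = 932.74 (from concentrate) + 772×0.753 = 1514.1 t/h.
Product flow = 1101 + 772 = 1873 t/h; lactose fraction = 0.8083.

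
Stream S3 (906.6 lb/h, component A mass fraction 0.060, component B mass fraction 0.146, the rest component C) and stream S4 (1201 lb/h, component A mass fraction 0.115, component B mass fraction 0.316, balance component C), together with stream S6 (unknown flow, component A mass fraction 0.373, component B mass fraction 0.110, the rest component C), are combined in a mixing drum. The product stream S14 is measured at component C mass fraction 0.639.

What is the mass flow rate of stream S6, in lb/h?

Let S6 be the unknown flow. Total out = 2107.6 + S6.
component C balance: 1403.2 + 0.517·S6 = 0.639·(2107.6 + S6)
(0.517 − 0.639)·S6 = 0.639×2107.6 − 1403.2 = -56.453
S6 = -56.453 / -0.122 = 462.73 lb/h

462.7 lb/h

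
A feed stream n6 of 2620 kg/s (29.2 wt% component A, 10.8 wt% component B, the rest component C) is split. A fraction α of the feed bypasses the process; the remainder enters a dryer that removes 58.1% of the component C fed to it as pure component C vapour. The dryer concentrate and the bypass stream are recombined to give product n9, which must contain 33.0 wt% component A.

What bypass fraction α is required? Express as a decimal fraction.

0.670

All 2620×0.292 = 765.04 kg/s of component A reaches n9, so n9 = 765.04/0.330 = 2318.3 kg/s and vapour = 301.7 kg/s.
The evaporator receives (1−α)·2620 of feed at 0.600 component C and removes 0.581 of that component C:
0.581×0.600×(1−α)×2620 = 301.7
(1−α) = 301.7/913.33 = 0.3303;  α = 0.6697.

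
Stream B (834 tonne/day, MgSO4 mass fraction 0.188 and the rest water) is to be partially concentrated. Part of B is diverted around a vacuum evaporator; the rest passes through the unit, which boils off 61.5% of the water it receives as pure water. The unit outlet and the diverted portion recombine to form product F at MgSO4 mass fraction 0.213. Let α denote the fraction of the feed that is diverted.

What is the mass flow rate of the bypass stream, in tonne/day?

638 tonne/day

All 834×0.188 = 156.79 tonne/day of MgSO4 reaches F, so F = 156.79/0.213 = 736.11 tonne/day and vapour = 97.887 tonne/day.
The evaporator receives (1−α)·834 of feed at 0.812 water and removes 0.615 of that water:
0.615×0.812×(1−α)×834 = 97.887
(1−α) = 97.887/416.48 = 0.2350;  α = 0.7650.
Bypass flow = 0.7650×834 = 637.98 tonne/day.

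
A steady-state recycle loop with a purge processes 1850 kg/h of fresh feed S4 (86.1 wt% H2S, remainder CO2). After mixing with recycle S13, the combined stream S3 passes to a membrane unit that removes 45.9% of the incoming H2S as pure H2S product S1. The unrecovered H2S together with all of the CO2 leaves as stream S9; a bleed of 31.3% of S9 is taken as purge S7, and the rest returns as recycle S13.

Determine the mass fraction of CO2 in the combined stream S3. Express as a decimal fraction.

0.245

CO2 enters only via S4 and leaves only via the purge: 1850×0.139 = 0.313×(CO2 in S9), and the membrane unit passes all CO2, so CO2 in S3 = CO2 in S9 = 821.57 kg/h.
H2S in S3: m_A = 1850×0.861 + (1−0.313)·(1−0.459)·m_A, so m_A = 1592.8/0.6283 = 2535 kg/h.
S3 = 2535 + 821.57 = 3356.6 kg/h.
CO2 fraction in S3 = 821.57/3356.6 = 0.245.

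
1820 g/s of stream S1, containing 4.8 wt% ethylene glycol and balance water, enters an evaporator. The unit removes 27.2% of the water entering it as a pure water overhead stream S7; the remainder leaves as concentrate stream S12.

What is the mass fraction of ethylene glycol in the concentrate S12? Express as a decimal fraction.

0.065

ethylene glycol is not removed: 1820×0.048 = 87.36 g/s of ethylene glycol enters S12.
water entering = 1820×0.952 = 1732.6 g/s; overhead removed = 0.272×1732.6 = 471.28 g/s.
Concentrate = 1820 − 471.28 = 1348.7 g/s.
Mass fraction = 87.36/1348.7 = 0.065.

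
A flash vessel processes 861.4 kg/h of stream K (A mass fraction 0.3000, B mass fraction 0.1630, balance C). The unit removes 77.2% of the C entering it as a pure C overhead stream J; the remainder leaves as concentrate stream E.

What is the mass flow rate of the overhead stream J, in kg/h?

357.1 kg/h

C entering = 861.4×0.537 = 462.57 kg/h; overhead removed = 0.772×462.57 = 357.11 kg/h.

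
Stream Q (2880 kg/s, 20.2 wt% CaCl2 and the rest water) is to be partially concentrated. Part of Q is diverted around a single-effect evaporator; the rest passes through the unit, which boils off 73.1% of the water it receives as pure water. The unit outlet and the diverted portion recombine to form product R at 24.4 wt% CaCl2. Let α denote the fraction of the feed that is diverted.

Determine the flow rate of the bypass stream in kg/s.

All 2880×0.202 = 581.76 kg/s of CaCl2 reaches R, so R = 581.76/0.244 = 2384.3 kg/s and vapour = 495.74 kg/s.
The evaporator receives (1−α)·2880 of feed at 0.798 water and removes 0.731 of that water:
0.731×0.798×(1−α)×2880 = 495.74
(1−α) = 495.74/1680 = 0.2951;  α = 0.7049.
Bypass flow = 0.7049×2880 = 2030.2 kg/s.

2030 kg/s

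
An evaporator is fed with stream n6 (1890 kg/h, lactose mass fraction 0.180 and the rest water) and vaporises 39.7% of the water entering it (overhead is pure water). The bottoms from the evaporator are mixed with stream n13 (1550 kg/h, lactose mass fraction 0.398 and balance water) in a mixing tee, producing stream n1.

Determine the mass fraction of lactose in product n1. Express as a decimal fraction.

Vapour removed = 0.397×0.820×1890 = 615.27 kg/h; concentrate = 1274.7 kg/h.
lactose reaching the mixer = 340.2 (from concentrate) + 1550×0.398 = 957.1 kg/h.
Product flow = 1274.7 + 1550 = 2824.7 kg/h; lactose fraction = 0.339.

0.339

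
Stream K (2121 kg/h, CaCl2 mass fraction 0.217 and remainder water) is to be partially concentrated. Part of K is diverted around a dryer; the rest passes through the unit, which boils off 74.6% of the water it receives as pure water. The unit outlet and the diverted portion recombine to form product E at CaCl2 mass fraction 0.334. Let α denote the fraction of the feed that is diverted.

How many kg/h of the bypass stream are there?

849 kg/h

All 2121×0.217 = 460.26 kg/h of CaCl2 reaches E, so E = 460.26/0.334 = 1378 kg/h and vapour = 742.99 kg/h.
The evaporator receives (1−α)·2121 of feed at 0.783 water and removes 0.746 of that water:
0.746×0.783×(1−α)×2121 = 742.99
(1−α) = 742.99/1238.9 = 0.5997;  α = 0.4003.
Bypass flow = 0.4003×2121 = 849.02 kg/h.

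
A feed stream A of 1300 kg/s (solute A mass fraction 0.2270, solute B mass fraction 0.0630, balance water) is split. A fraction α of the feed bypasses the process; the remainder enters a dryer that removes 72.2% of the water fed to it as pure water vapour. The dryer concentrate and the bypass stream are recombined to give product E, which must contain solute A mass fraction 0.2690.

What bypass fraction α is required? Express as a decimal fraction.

0.695

All 1300×0.227 = 295.1 kg/s of solute A reaches E, so E = 295.1/0.269 = 1097 kg/s and vapour = 202.97 kg/s.
The evaporator receives (1−α)·1300 of feed at 0.710 water and removes 0.722 of that water:
0.722×0.710×(1−α)×1300 = 202.97
(1−α) = 202.97/666.41 = 0.3046;  α = 0.6954.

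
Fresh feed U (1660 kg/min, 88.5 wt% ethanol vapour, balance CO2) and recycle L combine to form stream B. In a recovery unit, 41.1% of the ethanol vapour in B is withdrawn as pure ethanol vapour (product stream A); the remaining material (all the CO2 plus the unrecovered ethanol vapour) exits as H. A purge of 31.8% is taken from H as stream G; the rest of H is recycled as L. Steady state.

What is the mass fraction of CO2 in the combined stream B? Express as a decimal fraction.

CO2 enters only via U and leaves only via the purge: 1660×0.115 = 0.318×(CO2 in H), and the recovery unit passes all CO2, so CO2 in B = CO2 in H = 600.31 kg/min.
ethanol vapour in B: m_A = 1660×0.885 + (1−0.318)·(1−0.411)·m_A, so m_A = 1469.1/0.5983 = 2455.4 kg/min.
B = 2455.4 + 600.31 = 3055.8 kg/min.
CO2 fraction in B = 600.31/3055.8 = 0.196.

0.196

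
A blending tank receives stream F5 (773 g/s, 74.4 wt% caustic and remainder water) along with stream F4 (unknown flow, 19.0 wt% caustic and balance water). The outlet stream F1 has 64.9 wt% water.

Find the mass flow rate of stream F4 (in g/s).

Let F4 be the unknown flow. Total out = 773 + F4.
water balance: 197.89 + 0.810·F4 = 0.649·(773 + F4)
(0.810 − 0.649)·F4 = 0.649×773 − 197.89 = 303.79
F4 = 303.79 / 0.161 = 1886.9 g/s

1887 g/s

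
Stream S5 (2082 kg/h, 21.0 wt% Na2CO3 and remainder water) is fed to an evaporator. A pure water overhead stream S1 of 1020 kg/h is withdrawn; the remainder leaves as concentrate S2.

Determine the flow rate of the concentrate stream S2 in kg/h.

Concentrate = 2082 − 1020 = 1062 kg/h.

1062 kg/h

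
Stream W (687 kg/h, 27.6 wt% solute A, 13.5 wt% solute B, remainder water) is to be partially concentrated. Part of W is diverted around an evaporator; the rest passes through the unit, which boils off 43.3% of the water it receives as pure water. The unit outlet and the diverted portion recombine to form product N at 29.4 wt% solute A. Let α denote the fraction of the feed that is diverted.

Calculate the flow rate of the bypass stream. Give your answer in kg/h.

All 687×0.276 = 189.61 kg/h of solute A reaches N, so N = 189.61/0.294 = 644.94 kg/h and vapour = 42.061 kg/h.
The evaporator receives (1−α)·687 of feed at 0.589 water and removes 0.433 of that water:
0.433×0.589×(1−α)×687 = 42.061
(1−α) = 42.061/175.21 = 0.2401;  α = 0.7599.
Bypass flow = 0.7599×687 = 522.08 kg/h.

522.1 kg/h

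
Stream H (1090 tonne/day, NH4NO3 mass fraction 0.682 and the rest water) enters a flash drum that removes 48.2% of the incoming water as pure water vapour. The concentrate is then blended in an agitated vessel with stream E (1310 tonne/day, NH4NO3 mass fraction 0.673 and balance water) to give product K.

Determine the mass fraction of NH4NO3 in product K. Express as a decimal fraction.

Vapour removed = 0.482×0.318×1090 = 167.07 tonne/day; concentrate = 922.93 tonne/day.
NH4NO3 reaching the mixer = 743.38 (from concentrate) + 1310×0.673 = 1625 tonne/day.
Product flow = 922.93 + 1310 = 2232.9 tonne/day; NH4NO3 fraction = 0.728.

0.728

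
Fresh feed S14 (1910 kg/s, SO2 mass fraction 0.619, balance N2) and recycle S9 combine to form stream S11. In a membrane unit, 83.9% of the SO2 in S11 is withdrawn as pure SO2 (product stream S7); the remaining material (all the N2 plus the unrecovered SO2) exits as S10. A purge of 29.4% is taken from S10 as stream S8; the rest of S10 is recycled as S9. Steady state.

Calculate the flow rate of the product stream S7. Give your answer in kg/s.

1119 kg/s

SO2 in S11: m_A = 1910×0.619 + (1−0.294)·(1−0.839)·m_A, so m_A = 1182.3/0.8863 = 1333.9 kg/s.
Product S7 = 0.839×1333.9 = 1119.2 kg/s.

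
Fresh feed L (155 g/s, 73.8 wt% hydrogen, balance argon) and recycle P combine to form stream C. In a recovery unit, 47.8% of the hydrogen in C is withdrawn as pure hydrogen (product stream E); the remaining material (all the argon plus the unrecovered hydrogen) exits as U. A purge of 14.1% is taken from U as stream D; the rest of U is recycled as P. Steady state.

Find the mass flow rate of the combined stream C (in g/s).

argon enters only via L and leaves only via the purge: 155×0.262 = 0.141×(argon in U), and the recovery unit passes all argon, so argon in C = argon in U = 288.01 g/s.
hydrogen in C: m_A = 155×0.738 + (1−0.141)·(1−0.478)·m_A, so m_A = 114.39/0.5516 = 207.38 g/s.
C = 207.38 + 288.01 = 495.39 g/s.

495.4 g/s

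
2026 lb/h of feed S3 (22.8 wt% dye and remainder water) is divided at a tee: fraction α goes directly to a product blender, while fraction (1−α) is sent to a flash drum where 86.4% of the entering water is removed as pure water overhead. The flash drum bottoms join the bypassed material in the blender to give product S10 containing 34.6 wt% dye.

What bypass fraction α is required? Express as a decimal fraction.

0.489

All 2026×0.228 = 461.93 lb/h of dye reaches S10, so S10 = 461.93/0.346 = 1335.1 lb/h and vapour = 690.95 lb/h.
The evaporator receives (1−α)·2026 of feed at 0.772 water and removes 0.864 of that water:
0.864×0.772×(1−α)×2026 = 690.95
(1−α) = 690.95/1351.4 = 0.5113;  α = 0.4887.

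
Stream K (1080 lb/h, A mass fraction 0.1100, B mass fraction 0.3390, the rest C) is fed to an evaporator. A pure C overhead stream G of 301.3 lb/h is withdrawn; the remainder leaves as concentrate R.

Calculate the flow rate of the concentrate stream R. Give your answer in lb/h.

778.7 lb/h

Concentrate = 1080 − 301.3 = 778.7 lb/h.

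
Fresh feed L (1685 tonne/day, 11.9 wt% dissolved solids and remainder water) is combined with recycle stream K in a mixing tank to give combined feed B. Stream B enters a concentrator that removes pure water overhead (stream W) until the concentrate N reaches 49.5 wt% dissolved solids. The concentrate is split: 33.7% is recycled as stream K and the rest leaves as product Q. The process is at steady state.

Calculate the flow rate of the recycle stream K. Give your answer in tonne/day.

205.9 tonne/day

Overall dissolved solids balance (none leaves overhead): dissolved solids in fresh feed = dissolved solids in product, i.e. 1685×0.119 = (1−0.337)·N·0.495.
N = 200.51/(0.495×0.663) = 610.98 tonne/day.
Recycle K = 0.337×610.98 = 205.9 tonne/day.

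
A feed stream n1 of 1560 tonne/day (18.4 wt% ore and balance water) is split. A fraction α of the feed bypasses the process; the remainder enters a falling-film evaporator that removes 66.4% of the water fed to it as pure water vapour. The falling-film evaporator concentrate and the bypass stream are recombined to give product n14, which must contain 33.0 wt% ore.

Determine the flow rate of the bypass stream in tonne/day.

286.2 tonne/day

All 1560×0.184 = 287.04 tonne/day of ore reaches n14, so n14 = 287.04/0.330 = 869.82 tonne/day and vapour = 690.18 tonne/day.
The evaporator receives (1−α)·1560 of feed at 0.816 water and removes 0.664 of that water:
0.664×0.816×(1−α)×1560 = 690.18
(1−α) = 690.18/845.25 = 0.8165;  α = 0.1835.
Bypass flow = 0.1835×1560 = 286.19 tonne/day.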